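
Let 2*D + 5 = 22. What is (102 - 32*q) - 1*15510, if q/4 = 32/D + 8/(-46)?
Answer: -6204240/391 ≈ -15868.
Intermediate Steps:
D = 17/2 (D = -5/2 + (½)*22 = -5/2 + 11 = 17/2 ≈ 8.5000)
q = 5616/391 (q = 4*(32/(17/2) + 8/(-46)) = 4*(32*(2/17) + 8*(-1/46)) = 4*(64/17 - 4/23) = 4*(1404/391) = 5616/391 ≈ 14.363)
(102 - 32*q) - 1*15510 = (102 - 32*5616/391) - 1*15510 = (102 - 179712/391) - 15510 = -139830/391 - 15510 = -6204240/391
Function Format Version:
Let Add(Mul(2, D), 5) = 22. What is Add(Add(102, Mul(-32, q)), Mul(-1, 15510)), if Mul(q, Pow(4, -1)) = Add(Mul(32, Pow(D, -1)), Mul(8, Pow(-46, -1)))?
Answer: Rational(-6204240, 391) ≈ -15868.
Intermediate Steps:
D = Rational(17, 2) (D = Add(Rational(-5, 2), Mul(Rational(1, 2), 22)) = Add(Rational(-5, 2), 11) = Rational(17, 2) ≈ 8.5000)
q = Rational(5616, 391) (q = Mul(4, Add(Mul(32, Pow(Rational(17, 2), -1)), Mul(8, Pow(-46, -1)))) = Mul(4, Add(Mul(32, Rational(2, 17)), Mul(8, Rational(-1, 46)))) = Mul(4, Add(Rational(64, 17), Rational(-4, 23))) = Mul(4, Rational(1404, 391)) = Rational(5616, 391) ≈ 14.363)
Add(Add(102, Mul(-32, q)), Mul(-1, 15510)) = Add(Add(102, Mul(-32, Rational(5616, 391))), Mul(-1, 15510)) = Add(Add(102, Rational(-179712, 391)), -15510) = Add(Rational(-139830, 391), -15510) = Rational(-6204240, 391)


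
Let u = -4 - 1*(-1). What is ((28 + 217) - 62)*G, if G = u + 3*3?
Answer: 1098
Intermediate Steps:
u = -3 (u = -4 + 1 = -3)
G = 6 (G = -3 + 3*3 = -3 + 9 = 6)
((28 + 217) - 62)*G = ((28 + 217) - 62)*6 = (245 - 62)*6 = 183*6 = 1098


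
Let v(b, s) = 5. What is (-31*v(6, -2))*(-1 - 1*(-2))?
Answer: -155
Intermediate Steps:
(-31*v(6, -2))*(-1 - 1*(-2)) = (-31*5)*(-1 - 1*(-2)) = -155*(-1 + 2) = -155*1 = -155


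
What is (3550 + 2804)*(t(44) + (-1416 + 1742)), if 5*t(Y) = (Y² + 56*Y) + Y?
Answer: 38594196/5 ≈ 7.7188e+6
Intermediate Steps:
t(Y) = Y²/5 + 57*Y/5 (t(Y) = ((Y² + 56*Y) + Y)/5 = (Y² + 57*Y)/5 = Y²/5 + 57*Y/5)
(3550 + 2804)*(t(44) + (-1416 + 1742)) = (3550 + 2804)*((⅕)*44*(57 + 44) + (-1416 + 1742)) = 6354*((⅕)*44*101 + 326) = 6354*(4444/5 + 326) = 6354*(6074/5) = 38594196/5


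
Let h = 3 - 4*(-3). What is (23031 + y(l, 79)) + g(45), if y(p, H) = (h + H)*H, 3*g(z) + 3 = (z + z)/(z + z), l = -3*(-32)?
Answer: 91369/3 ≈ 30456.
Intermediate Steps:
l = 96
g(z) = -⅔ (g(z) = -1 + ((z + z)/(z + z))/3 = -1 + ((2*z)/((2*z)))/3 = -1 + ((2*z)*(1/(2*z)))/3 = -1 + (⅓)*1 = -1 + ⅓ = -⅔)
h = 15 (h = 3 + 12 = 15)
y(p, H) = H*(15 + H) (y(p, H) = (15 + H)*H = H*(15 + H))
(23031 + y(l, 79)) + g(45) = (23031 + 79*(15 + 79)) - ⅔ = (23031 + 79*94) - ⅔ = (23031 + 7426) - ⅔ = 30457 - ⅔ = 91369/3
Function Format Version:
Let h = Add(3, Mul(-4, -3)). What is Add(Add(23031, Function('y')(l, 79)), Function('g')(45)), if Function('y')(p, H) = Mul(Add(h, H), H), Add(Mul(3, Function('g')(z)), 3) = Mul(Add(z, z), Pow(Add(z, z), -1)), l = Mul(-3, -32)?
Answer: Rational(91369, 3) ≈ 30456.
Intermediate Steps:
l = 96
Function('g')(z) = Rational(-2, 3) (Function('g')(z) = Add(-1, Mul(Rational(1, 3), Mul(Add(z, z), Pow(Add(z, z), -1)))) = Add(-1, Mul(Rational(1, 3), Mul(Mul(2, z), Pow(Mul(2, z), -1)))) = Add(-1, Mul(Rational(1, 3), Mul(Mul(2, z), Mul(Rational(1, 2), Pow(z, -1))))) = Add(-1, Mul(Rational(1, 3), 1)) = Add(-1, Rational(1, 3)) = Rational(-2, 3))
h = 15 (h = Add(3, 12) = 15)
Function('y')(p, H) = Mul(H, Add(15, H)) (Function('y')(p, H) = Mul(Add(15, H), H) = Mul(H, Add(15, H)))
Add(Add(23031, Function('y')(l, 79)), Function('g')(45)) = Add(Add(23031, Mul(79, Add(15, 79))), Rational(-2, 3)) = Add(Add(23031, Mul(79, 94)), Rational(-2, 3)) = Add(Add(23031, 7426), Rational(-2, 3)) = Add(30457, Rational(-2, 3)) = Rational(91369, 3)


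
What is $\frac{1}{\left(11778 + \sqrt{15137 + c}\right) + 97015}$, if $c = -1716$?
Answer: $\frac{108793}{11835903428} - \frac{\sqrt{13421}}{11835903428} \approx 9.182 \cdot 10^{-6}$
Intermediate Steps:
$\frac{1}{\left(11778 + \sqrt{15137 + c}\right) + 97015} = \frac{1}{\left(11778 + \sqrt{15137 - 1716}\right) + 97015} = \frac{1}{\left(11778 + \sqrt{13421}\right) + 97015} = \frac{1}{108793 + \sqrt{13421}}$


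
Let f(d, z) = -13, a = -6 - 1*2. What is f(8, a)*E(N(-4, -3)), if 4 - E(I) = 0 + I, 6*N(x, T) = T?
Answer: -117/2 ≈ -58.500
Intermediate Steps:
a = -8 (a = -6 - 2 = -8)
N(x, T) = T/6
E(I) = 4 - I (E(I) = 4 - (0 + I) = 4 - I)
f(8, a)*E(N(-4, -3)) = -13*(4 - (-3)/6) = -13*(4 - 1*(-½)) = -13*(4 + ½) = -13*9/2 = -117/2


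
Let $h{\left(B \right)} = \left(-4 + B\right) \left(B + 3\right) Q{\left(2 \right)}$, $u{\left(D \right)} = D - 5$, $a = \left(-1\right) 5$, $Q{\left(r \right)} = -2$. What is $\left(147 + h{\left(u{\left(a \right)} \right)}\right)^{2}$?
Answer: $2401$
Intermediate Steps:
$a = -5$
$u{\left(D \right)} = -5 + D$
$h{\left(B \right)} = - 2 \left(-4 + B\right) \left(3 + B\right)$ ($h{\left(B \right)} = \left(-4 + B\right) \left(B + 3\right) \left(-2\right) = \left(-4 + B\right) \left(3 + B\right) \left(-2\right) = - 2 \left(-4 + B\right) \left(3 + B\right)$)
$\left(147 + h{\left(u{\left(a \right)} \right)}\right)^{2} = \left(147 + \left(24 - 2 \left(-5 - 5\right)^{2} + 2 \left(-5 - 5\right)\right)\right)^{2} = \left(147 + \left(24 - 2 \left(-10\right)^{2} + 2 \left(-10\right)\right)\right)^{2} = \left(147 - 196\right)^{2} = \left(-49\right)^{2} = 2401$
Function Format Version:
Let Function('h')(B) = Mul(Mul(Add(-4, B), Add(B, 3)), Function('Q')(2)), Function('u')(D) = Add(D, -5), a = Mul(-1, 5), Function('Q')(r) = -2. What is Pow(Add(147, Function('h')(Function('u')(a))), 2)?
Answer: 2401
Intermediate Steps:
a = -5
Function('u')(D) = Add(-5, D)
Function('h')(B) = Mul(-2, Add(-4, B), Add(3, B)) (Function('h')(B) = Mul(Mul(Add(-4, B), Add(B, 3)), -2) = Mul(Mul(Add(-4, B), Add(3, B)), -2) = Mul(-2, Add(-4, B), Add(3, B)))
Pow(Add(147, Function('h')(Function('u')(a))), 2) = Pow(Add(147, Add(24, Mul(-2, Pow(Add(-5, -5), 2)), Mul(2, Add(-5, -5)))), 2) = Pow(Add(147, Add(24, Mul(-2, Pow(-10, 2)), Mul(2, -10))), 2) = Pow(Add(147, Add(24, Mul(-2, 100), -20)), 2) = Pow(Add(147, Add(24, -200, -20)), 2) = Pow(Add(147, -196), 2) = Pow(-49, 2) = 2401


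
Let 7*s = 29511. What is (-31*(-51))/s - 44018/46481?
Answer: -261536657/457233597 ≈ -0.57200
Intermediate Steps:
s = 29511/7 (s = (⅐)*29511 = 29511/7 ≈ 4215.9)
(-31*(-51))/s - 44018/46481 = (-31*(-51))/(29511/7) - 44018/46481 = 1581*(7/29511) - 44018*1/46481 = 3689/9837 - 44018/46481 = -261536657/457233597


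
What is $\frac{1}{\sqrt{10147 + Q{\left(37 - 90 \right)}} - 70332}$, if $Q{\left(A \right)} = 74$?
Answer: $- \frac{23444}{1648860001} - \frac{\sqrt{10221}}{4946580003} \approx -1.4239 \cdot 10^{-5}$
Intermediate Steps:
$\frac{1}{\sqrt{10147 + Q{\left(37 - 90 \right)}} - 70332} = \frac{1}{\sqrt{10147 + 74} - 70332} = \frac{1}{\sqrt{10221} - 70332} = \frac{1}{-70332 + \sqrt{10221}}$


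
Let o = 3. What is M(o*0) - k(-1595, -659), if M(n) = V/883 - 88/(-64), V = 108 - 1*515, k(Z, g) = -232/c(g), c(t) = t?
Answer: 2616315/4655176 ≈ 0.56202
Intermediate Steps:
k(Z, g) = -232/g
V = -407 (V = 108 - 515 = -407)
M(n) = 6457/7064 (M(n) = -407/883 - 88/(-64) = -407*1/883 - 88*(-1/64) = -407/883 + 11/8 = 6457/7064)
M(o*0) - k(-1595, -659) = 6457/7064 - (-232)/(-659) = 6457/7064 - (-232)*(-1)/659 = 6457/7064 - 1*232/659 = 6457/7064 - 232/659 = 2616315/4655176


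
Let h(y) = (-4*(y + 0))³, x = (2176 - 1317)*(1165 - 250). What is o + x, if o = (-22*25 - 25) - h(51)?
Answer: 9275074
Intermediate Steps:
x = 785985 (x = 859*915 = 785985)
h(y) = -64*y³ (h(y) = (-4*y)³ = -64*y³)
o = 8489089 (o = (-22*25 - 25) - (-64)*51³ = (-550 - 25) - (-64)*132651 = -575 - 1*(-8489664) = -575 + 8489664 = 8489089)
o + x = 8489089 + 785985 = 9275074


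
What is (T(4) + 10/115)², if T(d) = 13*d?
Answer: 1435204/529 ≈ 2713.1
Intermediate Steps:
(T(4) + 10/115)² = (13*4 + 10/115)² = (52 + 10*(1/115))² = (52 + 2/23)² = (1198/23)² = 1435204/529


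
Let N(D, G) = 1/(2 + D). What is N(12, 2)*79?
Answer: 79/14 ≈ 5.6429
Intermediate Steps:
N(12, 2)*79 = 79/(2 + 12) = 79/14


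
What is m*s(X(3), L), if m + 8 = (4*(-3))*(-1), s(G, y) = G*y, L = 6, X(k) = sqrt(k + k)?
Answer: 24*sqrt(6) ≈ 58.788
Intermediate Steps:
X(k) = sqrt(2)*sqrt(k) (X(k) = sqrt(2*k) = sqrt(2)*sqrt(k))
m = 4 (m = -8 + (4*(-3))*(-1) = -8 - 12*(-1) = -8 + 12 = 4)
m*s(X(3), L) = 4*((sqrt(2)*sqrt(3))*6) = 4*(sqrt(6)*6) = 4*(6*sqrt(6)) = 24*sqrt(6)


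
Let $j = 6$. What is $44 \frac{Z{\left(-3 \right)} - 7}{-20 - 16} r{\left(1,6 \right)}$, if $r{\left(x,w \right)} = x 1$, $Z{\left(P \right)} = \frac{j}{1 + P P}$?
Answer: $\frac{352}{45} \approx 7.8222$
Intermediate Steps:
$Z{\left(P \right)} = \frac{6}{1 + P^{2}}$ ($Z{\left(P \right)} = \frac{6}{1 + P P} = \frac{6}{1 + P^{2}}$)
$r{\left(x,w \right)} = x$
$44 \frac{Z{\left(-3 \right)} - 7}{-20 - 16} r{\left(1,6 \right)} = 44 \frac{\frac{6}{1 + \left(-3\right)^{2}} - 7}{-20 - 16} \cdot 1 = 44 \frac{\frac{6}{1 + 9} - 7}{-36} \cdot 1 = 44 \left(\frac{6}{10} - 7\right) \left(- \frac{1}{36}\right) 1 = 44 \left(6 \cdot \frac{1}{10} - 7\right) \left(- \frac{1}{36}\right) 1 = 44 \left(\frac{3}{5} - 7\right) \left(- \frac{1}{36}\right) 1 = 44 \left(\left(- \frac{32}{5}\right) \left(- \frac{1}{36}\right)\right) 1 = 44 \cdot \frac{8}{45} \cdot 1 = \frac{352}{45} \cdot 1 = \frac{352}{45}$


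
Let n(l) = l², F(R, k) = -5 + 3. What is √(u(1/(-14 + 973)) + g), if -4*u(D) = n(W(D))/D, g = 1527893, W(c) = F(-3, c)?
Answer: √1526934 ≈ 1235.7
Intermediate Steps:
F(R, k) = -2
W(c) = -2
u(D) = -1/D (u(D) = -(-2)²/(4*D) = -1/D)
√(u(1/(-14 + 973)) + g) = √(-1/(1/(-14 + 973)) + 1527893) = √(-1/(1/959) + 1527893) = √(-1/1/959 + 1527893) = √(-1*959 + 1527893) = √(-959 + 1527893) = √1526934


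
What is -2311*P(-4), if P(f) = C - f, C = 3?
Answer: -16177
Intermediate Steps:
P(f) = 3 - f
-2311*P(-4) = -2311*(3 - 1*(-4)) = -2311*(3 + 4) = -2311*7 = -16177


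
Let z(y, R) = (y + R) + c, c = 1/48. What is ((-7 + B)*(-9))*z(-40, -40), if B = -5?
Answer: -34551/4 ≈ -8637.8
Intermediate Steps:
c = 1/48 ≈ 0.020833
z(y, R) = 1/48 + R + y (z(y, R) = (y + R) + 1/48 = (R + y) + 1/48 = 1/48 + R + y)
((-7 + B)*(-9))*z(-40, -40) = ((-7 - 5)*(-9))*(1/48 - 40 - 40) = -12*(-9)*(-3839/48) = 108*(-3839/48) = -34551/4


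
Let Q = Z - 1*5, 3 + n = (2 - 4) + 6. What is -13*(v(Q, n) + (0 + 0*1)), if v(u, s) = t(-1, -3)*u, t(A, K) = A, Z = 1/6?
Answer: -377/6 ≈ -62.833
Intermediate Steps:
Z = ⅙ ≈ 0.16667
n = 1 (n = -3 + ((2 - 4) + 6) = -3 + (-2 + 6) = -3 + 4 = 1)
Q = -29/6 (Q = ⅙ - 1*5 = ⅙ - 5 = -29/6 ≈ -4.8333)
v(u, s) = -u
-13*(v(Q, n) + (0 + 0*1)) = -13*(-1*(-29/6) + (0 + 0*1)) = -13*(29/6 + (0 + 0)) = -13*(29/6 + 0) = -13*29/6 = -377/6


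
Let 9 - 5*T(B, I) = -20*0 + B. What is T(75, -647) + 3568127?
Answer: 17840569/5 ≈ 3.5681e+6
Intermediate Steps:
T(B, I) = 9/5 - B/5 (T(B, I) = 9/5 - (-20*0 + B)/5 = 9/5 - (0 + B)/5 = 9/5 - B/5)
T(75, -647) + 3568127 = (9/5 - ⅕*75) + 3568127 = (9/5 - 15) + 3568127 = -66/5 + 3568127 = 17840569/5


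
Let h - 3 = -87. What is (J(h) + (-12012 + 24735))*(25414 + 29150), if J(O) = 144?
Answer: 702074988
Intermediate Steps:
h = -84 (h = 3 - 87 = -84)
(J(h) + (-12012 + 24735))*(25414 + 29150) = (144 + (-12012 + 24735))*(25414 + 29150) = (144 + 12723)*54564 = 12867*54564 = 702074988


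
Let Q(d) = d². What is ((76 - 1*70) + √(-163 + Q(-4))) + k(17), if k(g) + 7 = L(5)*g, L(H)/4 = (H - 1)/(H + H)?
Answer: 131/5 + 7*I*√3 ≈ 26.2 + 12.124*I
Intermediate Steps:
L(H) = 2*(-1 + H)/H (L(H) = 4*((H - 1)/(H + H)) = 4*((-1 + H)/((2*H))) = 4*((-1 + H)*(1/(2*H))) = 4*((-1 + H)/(2*H)) = 2*(-1 + H)/H)
k(g) = -7 + 8*g/5 (k(g) = -7 + (2 - 2/5)*g = -7 + (2 - 2*⅕)*g = -7 + (2 - ⅖)*g = -7 + 8*g/5)
((76 - 1*70) + √(-163 + Q(-4))) + k(17) = ((76 - 1*70) + √(-163 + (-4)²)) + (-7 + (8/5)*17) = ((76 - 70) + √(-163 + 16)) + (-7 + 136/5) = (6 + √(-147)) + 101/5 = (6 + 7*I*√3) + 101/5 = 131/5 + 7*I*√3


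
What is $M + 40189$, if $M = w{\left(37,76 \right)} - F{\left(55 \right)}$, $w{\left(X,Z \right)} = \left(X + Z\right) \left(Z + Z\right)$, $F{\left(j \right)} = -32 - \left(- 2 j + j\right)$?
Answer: $57342$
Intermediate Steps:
$F{\left(j \right)} = -32 + j$ ($F{\left(j \right)} = -32 - - j = -32 + j$)
$w{\left(X,Z \right)} = 2 Z \left(X + Z\right)$ ($w{\left(X,Z \right)} = \left(X + Z\right) 2 Z = 2 Z \left(X + Z\right)$)
$M = 17153$ ($M = 2 \cdot 76 \left(37 + 76\right) - \left(-32 + 55\right) = 2 \cdot 76 \cdot 113 - 23 = 17176 - 23 = 17153$)
$M + 40189 = 17153 + 40189 = 57342$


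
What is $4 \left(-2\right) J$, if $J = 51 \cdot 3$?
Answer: $-1224$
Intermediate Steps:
$J = 153$
$4 \left(-2\right) J = 4 \left(-2\right) 153 = \left(-8\right) 153 = -1224$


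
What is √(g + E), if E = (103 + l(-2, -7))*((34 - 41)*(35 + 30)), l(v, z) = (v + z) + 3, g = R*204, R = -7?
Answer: I*√45563 ≈ 213.45*I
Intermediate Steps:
g = -1428 (g = -7*204 = -1428)
l(v, z) = 3 + v + z
E = -44135 (E = (103 + (3 - 2 - 7))*((34 - 41)*(35 + 30)) = (103 - 6)*(-7*65) = 97*(-455) = -44135)
√(g + E) = √(-1428 - 44135) = √(-45563) = I*√45563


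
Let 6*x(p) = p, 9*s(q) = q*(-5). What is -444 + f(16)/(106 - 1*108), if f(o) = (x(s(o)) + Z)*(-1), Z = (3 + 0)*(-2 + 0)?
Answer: -12089/27 ≈ -447.74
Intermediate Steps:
s(q) = -5*q/9 (s(q) = (q*(-5))/9 = (-5*q)/9 = -5*q/9)
x(p) = p/6
Z = -6 (Z = 3*(-2) = -6)
f(o) = 6 + 5*o/54 (f(o) = ((-5*o/9)/6 - 6)*(-1) = (-5*o/54 - 6)*(-1) = (-6 - 5*o/54)*(-1) = 6 + 5*o/54)
-444 + f(16)/(106 - 1*108) = -444 + (6 + (5/54)*16)/(106 - 1*108) = -444 + (6 + 40/27)/(106 - 108) = -444 + (202/27)/(-2) = -444 + (202/27)*(-½) = -444 - 101/27 = -12089/27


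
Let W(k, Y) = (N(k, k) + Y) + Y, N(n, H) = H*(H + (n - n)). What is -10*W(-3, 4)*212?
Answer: -36040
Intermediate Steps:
N(n, H) = H**2 (N(n, H) = H*(H + 0) = H*H = H**2)
W(k, Y) = k**2 + 2*Y (W(k, Y) = (k**2 + Y) + Y = (Y + k**2) + Y = k**2 + 2*Y)
-10*W(-3, 4)*212 = -10*((-3)**2 + 2*4)*212 = -10*(9 + 8)*212 = -170*212 = -10*3604 = -36040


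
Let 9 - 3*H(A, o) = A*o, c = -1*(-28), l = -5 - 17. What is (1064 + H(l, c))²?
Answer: 14569489/9 ≈ 1.6188e+6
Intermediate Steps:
l = -22
c = 28
H(A, o) = 3 - A*o/3
(1064 + H(l, c))² = (1064 + (3 - ⅓*(-22)*28))² = (1064 + (3 + 616/3))² = (1064 + 625/3)² = (3817/3)² = 14569489/9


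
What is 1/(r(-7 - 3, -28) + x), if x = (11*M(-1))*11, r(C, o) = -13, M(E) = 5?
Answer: 1/592 ≈ 0.0016892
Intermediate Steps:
x = 605 (x = (11*5)*11 = 55*11 = 605)
1/(r(-7 - 3, -28) + x) = 1/(-13 + 605) = 1/592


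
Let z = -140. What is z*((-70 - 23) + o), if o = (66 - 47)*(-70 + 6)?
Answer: 183260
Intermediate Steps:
o = -1216 (o = 19*(-64) = -1216)
z*((-70 - 23) + o) = -140*((-70 - 23) - 1216) = -140*(-93 - 1216) = -140*(-1309) = 183260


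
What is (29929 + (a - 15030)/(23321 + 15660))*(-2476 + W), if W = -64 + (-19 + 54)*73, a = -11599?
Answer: 17499535800/38981 ≈ 4.4893e+5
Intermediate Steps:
W = 2491 (W = -64 + 35*73 = -64 + 2555 = 2491)
(29929 + (a - 15030)/(23321 + 15660))*(-2476 + W) = (29929 + (-11599 - 15030)/(23321 + 15660))*(-2476 + 2491) = (29929 - 26629/38981)*15 = (1166635720/38981)*15 = 17499535800/38981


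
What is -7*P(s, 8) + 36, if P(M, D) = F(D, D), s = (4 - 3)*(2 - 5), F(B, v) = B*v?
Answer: -412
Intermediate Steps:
s = -3 (s = 1*(-3) = -3)
P(M, D) = D**2 (P(M, D) = D*D = D**2)
-7*P(s, 8) + 36 = -7*8**2 + 36 = -7*64 + 36 = -448 + 36 = -412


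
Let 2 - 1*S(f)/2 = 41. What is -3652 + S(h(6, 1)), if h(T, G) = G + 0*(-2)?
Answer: -3730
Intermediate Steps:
h(T, G) = G (h(T, G) = G + 0 = G)
S(f) = -78 (S(f) = 4 - 2*41 = 4 - 82 = -78)
-3652 + S(h(6, 1)) = -3652 - 78 = -3730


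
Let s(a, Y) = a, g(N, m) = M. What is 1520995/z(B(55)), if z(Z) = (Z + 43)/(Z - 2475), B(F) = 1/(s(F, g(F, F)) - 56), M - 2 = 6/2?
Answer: -268998830/3 ≈ -8.9666e+7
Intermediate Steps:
M = 5 (M = 2 + 6/2 = 2 + 6*(1/2) = 2 + 3 = 5)
g(N, m) = 5
B(F) = 1/(-56 + F) (B(F) = 1/(F - 56) = 1/(-56 + F))
z(Z) = (43 + Z)/(-2475 + Z)
1520995/z(B(55)) = 1520995/(((43 + 1/(-56 + 55))/(-2475 + 1/(-56 + 55)))) = 1520995/(((43 + 1/(-1))/(-2475 + 1/(-1)))) = 1520995/(((43 - 1)/(-2475 - 1))) = 1520995/((42/(-2476))) = 1520995/((-1/2476*42)) = 1520995/(-21/1238) = 1520995*(-1238/21) = -268998830/3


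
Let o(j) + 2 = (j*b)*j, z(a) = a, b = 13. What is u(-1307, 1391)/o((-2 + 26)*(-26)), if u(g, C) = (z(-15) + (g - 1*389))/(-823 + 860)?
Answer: -1711/187289782 ≈ -9.1356e-6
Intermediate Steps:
u(g, C) = -404/37 + g/37 (u(g, C) = (-15 + (g - 1*389))/(-823 + 860) = (-15 + (g - 389))/37 = (-15 + (-389 + g))*(1/37) = (-404 + g)*(1/37) = -404/37 + g/37)
o(j) = -2 + 13*j**2 (o(j) = -2 + (j*13)*j = -2 + (13*j)*j = -2 + 13*j**2)
u(-1307, 1391)/o((-2 + 26)*(-26)) = (-404/37 + (1/37)*(-1307))/(-2 + 13*((-2 + 26)*(-26))**2) = (-404/37 - 1307/37)/(-2 + 13*(24*(-26))**2) = -1711/(37*(-2 + 13*(-624)**2)) = -1711/(37*(-2 + 13*389376)) = -1711/(37*(-2 + 5061888)) = -1711/37/5061886 = -1711/37*1/5061886 = -1711/187289782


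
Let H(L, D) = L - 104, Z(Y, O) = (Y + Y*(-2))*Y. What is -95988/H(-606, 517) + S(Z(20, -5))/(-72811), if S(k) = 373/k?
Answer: 279559317203/2067832400 ≈ 135.19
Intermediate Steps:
Z(Y, O) = -Y**2 (Z(Y, O) = (Y - 2*Y)*Y = (-Y)*Y = -Y**2)
H(L, D) = -104 + L
-95988/H(-606, 517) + S(Z(20, -5))/(-72811) = -95988/(-104 - 606) + (373/((-1*20**2)))/(-72811) = -95988/(-710) + (373/((-1*400)))*(-1/72811) = -95988*(-1/710) + (373/(-400))*(-1/72811) = 47994/355 + (373*(-1/400))*(-1/72811) = 47994/355 - 373/400*(-1/72811) = 47994/355 + 373/29124400 = 279559317203/2067832400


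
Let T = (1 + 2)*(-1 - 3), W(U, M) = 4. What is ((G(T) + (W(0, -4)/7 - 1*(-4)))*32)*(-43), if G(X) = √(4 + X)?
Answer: -44032/7 - 2752*I*√2 ≈ -6290.3 - 3891.9*I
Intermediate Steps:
T = -12 (T = 3*(-4) = -12)
((G(T) + (W(0, -4)/7 - 1*(-4)))*32)*(-43) = ((√(4 - 12) + (4/7 - 1*(-4)))*32)*(-43) = ((√(-8) + (4*(⅐) + 4))*32)*(-43) = ((2*I*√2 + (4/7 + 4))*32)*(-43) = ((2*I*√2 + 32/7)*32)*(-43) = ((32/7 + 2*I*√2)*32)*(-43) = (1024/7 + 64*I*√2)*(-43) = -44032/7 - 2752*I*√2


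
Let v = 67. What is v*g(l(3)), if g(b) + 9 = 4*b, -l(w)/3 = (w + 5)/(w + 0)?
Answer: -2747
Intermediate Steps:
l(w) = -3*(5 + w)/w (l(w) = -3*(w + 5)/(w + 0) = -3*(5 + w)/w)
g(b) = -9 + 4*b
v*g(l(3)) = 67*(-9 + 4*(-3 - 15/3)) = 67*(-9 + 4*(-3 - 15*⅓)) = 67*(-9 + 4*(-3 - 5)) = 67*(-9 + 4*(-8)) = 67*(-9 - 32) = 67*(-41) = -2747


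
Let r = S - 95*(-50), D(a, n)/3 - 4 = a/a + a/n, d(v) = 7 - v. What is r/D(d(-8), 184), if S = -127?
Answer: 283544/935 ≈ 303.26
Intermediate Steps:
D(a, n) = 15 + 3*a/n (D(a, n) = 12 + 3*(a/a + a/n) = 12 + 3*(1 + a/n) = 12 + (3 + 3*a/n) = 15 + 3*a/n)
r = 4623 (r = -127 - 95*(-50) = -127 + 4750 = 4623)
r/D(d(-8), 184) = 4623/(15 + 3*(7 - 1*(-8))/184) = 4623/(15 + 3*(7 + 8)*(1/184)) = 4623/(15 + 3*15*(1/184)) = 4623/(15 + 45/184) = 4623/(2805/184) = 4623*(184/2805) = 283544/935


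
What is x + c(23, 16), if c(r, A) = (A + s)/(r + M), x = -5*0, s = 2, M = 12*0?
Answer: 18/23 ≈ 0.78261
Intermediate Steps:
M = 0
x = 0
c(r, A) = (2 + A)/r (c(r, A) = (A + 2)/(r + 0) = (2 + A)/r)
x + c(23, 16) = 0 + (2 + 16)/23 = 0 + (1/23)*18 = 0 + 18/23 = 18/23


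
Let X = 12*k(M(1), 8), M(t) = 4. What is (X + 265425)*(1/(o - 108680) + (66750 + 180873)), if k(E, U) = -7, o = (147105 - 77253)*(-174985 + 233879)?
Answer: 270292357613200005885/4113755008 ≈ 6.5705e+10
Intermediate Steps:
o = 4113863688 (o = 69852*58894 = 4113863688)
X = -84 (X = 12*(-7) = -84)
(X + 265425)*(1/(o - 108680) + (66750 + 180873)) = (-84 + 265425)*(1/(4113863688 - 108680) + (66750 + 180873)) = 265341*(1/4113755008 + 247623) = 265341*(1018660356345985/4113755008) = 270292357613200005885/4113755008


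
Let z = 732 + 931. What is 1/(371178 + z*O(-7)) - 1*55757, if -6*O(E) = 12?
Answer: -20510323963/367852 ≈ -55757.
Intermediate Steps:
z = 1663
O(E) = -2 (O(E) = -⅙*12 = -2)
1/(371178 + z*O(-7)) - 1*55757 = 1/(371178 + 1663*(-2)) - 1*55757 = 1/(371178 - 3326) - 55757 = 1/367852 - 55757 = -20510323963/367852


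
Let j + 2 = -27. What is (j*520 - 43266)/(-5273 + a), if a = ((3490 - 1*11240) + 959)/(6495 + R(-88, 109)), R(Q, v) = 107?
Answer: 385200292/34819137 ≈ 11.063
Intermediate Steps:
j = -29 (j = -2 - 27 = -29)
a = -6791/6602 (a = ((3490 - 1*11240) + 959)/(6495 + 107) = ((3490 - 11240) + 959)/6602 = (-7750 + 959)*(1/6602) = -6791*1/6602 = -6791/6602 ≈ -1.0286)
(j*520 - 43266)/(-5273 + a) = (-29*520 - 43266)/(-5273 - 6791/6602) = (-15080 - 43266)/(-34819137/6602) = -58346*(-6602/34819137) = 385200292/34819137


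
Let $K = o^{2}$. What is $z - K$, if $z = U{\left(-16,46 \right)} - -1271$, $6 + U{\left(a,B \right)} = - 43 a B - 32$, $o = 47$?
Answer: $30672$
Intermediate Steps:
$U{\left(a,B \right)} = -38 - 43 B a$ ($U{\left(a,B \right)} = -6 + \left(- 43 a B - 32\right) = -6 - \left(32 + 43 B a\right) = -38 - 43 B a$)
$z = 32881$ ($z = \left(-38 - 1978 \left(-16\right)\right) - -1271 = \left(-38 + 31648\right) + 1271 = 31610 + 1271 = 32881$)
$K = 2209$ ($K = 47^{2} = 2209$)
$z - K = 32881 - 2209 = 30672$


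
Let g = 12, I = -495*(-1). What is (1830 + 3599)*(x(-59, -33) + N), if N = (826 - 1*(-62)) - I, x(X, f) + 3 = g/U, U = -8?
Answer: 4218333/2 ≈ 2.1092e+6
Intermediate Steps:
I = 495
x(X, f) = -9/2 (x(X, f) = -3 + 12/(-8) = -3 + 12*(-1/8) = -3 - 3/2 = -9/2)
N = 393 (N = (826 - 1*(-62)) - 1*495 = (826 + 62) - 495 = 888 - 495 = 393)
(1830 + 3599)*(x(-59, -33) + N) = (1830 + 3599)*(-9/2 + 393) = 5429*(777/2) = 4218333/2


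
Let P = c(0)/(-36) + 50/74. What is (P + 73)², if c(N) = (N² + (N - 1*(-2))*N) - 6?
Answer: 268730449/49284 ≈ 5452.7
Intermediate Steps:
c(N) = -6 + N² + N*(2 + N) (c(N) = (N² + (N + 2)*N) - 6 = (N² + (2 + N)*N) - 6 = (N² + N*(2 + N)) - 6 = -6 + N² + N*(2 + N))
P = 187/222 (P = (-6 + 2*0 + 2*0²)/(-36) + 50/74 = (-6 + 0 + 2*0)*(-1/36) + 50*(1/74) = (-6 + 0 + 0)*(-1/36) + 25/37 = -6*(-1/36) + 25/37 = ⅙ + 25/37 = 187/222 ≈ 0.84234)
(P + 73)² = (187/222 + 73)² = (16393/222)² = 268730449/49284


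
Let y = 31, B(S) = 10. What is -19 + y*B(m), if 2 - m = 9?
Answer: 291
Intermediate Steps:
m = -7 (m = 2 - 1*9 = 2 - 9 = -7)
-19 + y*B(m) = -19 + 31*10 = -19 + 310 = 291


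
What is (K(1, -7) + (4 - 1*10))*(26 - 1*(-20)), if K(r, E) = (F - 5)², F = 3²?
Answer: 460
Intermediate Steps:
F = 9
K(r, E) = 16 (K(r, E) = (9 - 5)² = 4² = 16)
(K(1, -7) + (4 - 1*10))*(26 - 1*(-20)) = (16 + (4 - 1*10))*(26 - 1*(-20)) = (16 + (4 - 10))*(26 + 20) = (16 - 6)*46 = 10*46 = 460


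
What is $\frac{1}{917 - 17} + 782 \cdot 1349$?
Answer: $\frac{949426201}{900} \approx 1.0549 \cdot 10^{6}$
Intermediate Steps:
$\frac{1}{917 - 17} + 782 \cdot 1349 = \frac{1}{900} + 1054918 = \frac{949426201}{900}$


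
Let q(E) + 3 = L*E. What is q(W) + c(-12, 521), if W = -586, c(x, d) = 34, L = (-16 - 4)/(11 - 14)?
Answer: -11627/3 ≈ -3875.7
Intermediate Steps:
L = 20/3 (L = -20/(-3) = -20*(-⅓) = 20/3 ≈ 6.6667)
q(E) = -3 + 20*E/3
q(W) + c(-12, 521) = (-3 + (20/3)*(-586)) + 34 = (-3 - 11720/3) + 34 = -11729/3 + 34 = -11627/3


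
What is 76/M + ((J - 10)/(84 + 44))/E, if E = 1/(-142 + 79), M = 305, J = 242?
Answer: -556019/4880 ≈ -113.94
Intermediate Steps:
E = -1/63 (E = 1/(-63) = -1/63 ≈ -0.015873)
76/M + ((J - 10)/(84 + 44))/E = 76/305 + ((242 - 10)/(84 + 44))/(-1/63) = 76*(1/305) + (232/128)*(-63) = 76/305 + (232*(1/128))*(-63) = 76/305 + (29/16)*(-63) = 76/305 - 1827/16 = -556019/4880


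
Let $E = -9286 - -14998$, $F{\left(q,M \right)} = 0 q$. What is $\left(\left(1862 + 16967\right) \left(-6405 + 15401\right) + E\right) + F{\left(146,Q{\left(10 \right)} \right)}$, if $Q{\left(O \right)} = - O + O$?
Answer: $169391396$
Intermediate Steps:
$Q{\left(O \right)} = 0$
$F{\left(q,M \right)} = 0$
$E = 5712$ ($E = -9286 + 14998 = 5712$)
$\left(\left(1862 + 16967\right) \left(-6405 + 15401\right) + E\right) + F{\left(146,Q{\left(10 \right)} \right)} = \left(\left(1862 + 16967\right) \left(-6405 + 15401\right) + 5712\right) + 0 = \left(18829 \cdot 8996 + 5712\right) + 0 = \left(169385684 + 5712\right) + 0 = 169391396 + 0 = 169391396$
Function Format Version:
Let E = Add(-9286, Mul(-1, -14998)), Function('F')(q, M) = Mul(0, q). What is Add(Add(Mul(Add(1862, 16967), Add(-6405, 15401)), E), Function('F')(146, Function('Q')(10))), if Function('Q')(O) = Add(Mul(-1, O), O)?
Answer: 169391396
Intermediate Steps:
Function('Q')(O) = 0
Function('F')(q, M) = 0
E = 5712 (E = Add(-9286, 14998) = 5712)
Add(Add(Mul(Add(1862, 16967), Add(-6405, 15401)), E), Function('F')(146, Function('Q')(10))) = Add(Add(Mul(Add(1862, 16967), Add(-6405, 15401)), 5712), 0) = Add(Add(Mul(18829, 8996), 5712), 0) = Add(Add(169385684, 5712), 0) = Add(169391396, 0) = 169391396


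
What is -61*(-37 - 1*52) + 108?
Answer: 5537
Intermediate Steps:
-61*(-37 - 1*52) + 108 = -61*(-37 - 52) + 108 = -61*(-89) + 108 = 5429 + 108 = 5537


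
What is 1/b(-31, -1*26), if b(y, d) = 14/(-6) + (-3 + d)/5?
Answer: -15/122 ≈ -0.12295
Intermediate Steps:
b(y, d) = -44/15 + d/5 (b(y, d) = 14*(-1/6) + (-3 + d)*(1/5) = -7/3 + (-3/5 + d/5) = -44/15 + d/5)
1/b(-31, -1*26) = 1/(-44/15 + (-1*26)/5) = 1/(-44/15 + (1/5)*(-26)) = 1/(-44/15 - 26/5) = 1/(-122/15) = -15/122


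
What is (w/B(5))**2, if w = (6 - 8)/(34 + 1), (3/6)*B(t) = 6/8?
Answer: 16/11025 ≈ 0.0014512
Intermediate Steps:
B(t) = 3/2 (B(t) = 2*(6/8) = 2*(6*(1/8)) = 2*(3/4) = 3/2)
w = -2/35 ≈ -0.057143
(w/B(5))**2 = (-2/(35*3/2))**2 = (-2/35*2/3)**2 = (-4/105)**2 = 16/11025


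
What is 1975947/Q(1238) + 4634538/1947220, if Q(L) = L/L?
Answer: 1923804075939/973610 ≈ 1.9760e+6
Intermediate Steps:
Q(L) = 1
1975947/Q(1238) + 4634538/1947220 = 1975947/1 + 4634538/1947220 = 1975947*1 + 4634538*(1/1947220) = 1975947 + 2317269/973610 = 1923804075939/973610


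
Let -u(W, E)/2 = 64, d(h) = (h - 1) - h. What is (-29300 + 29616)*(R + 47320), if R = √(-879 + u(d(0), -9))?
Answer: 14953120 + 316*I*√1007 ≈ 1.4953e+7 + 10028.0*I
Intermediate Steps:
d(h) = -1 (d(h) = (-1 + h) - h = -1)
u(W, E) = -128 (u(W, E) = -2*64 = -128)
R = I*√1007 (R = √(-879 - 128) = √(-1007) = I*√1007 ≈ 31.733*I)
(-29300 + 29616)*(R + 47320) = (-29300 + 29616)*(I*√1007 + 47320) = 316*(47320 + I*√1007) = 14953120 + 316*I*√1007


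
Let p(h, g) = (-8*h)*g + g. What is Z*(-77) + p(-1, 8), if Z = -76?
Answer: 5924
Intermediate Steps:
p(h, g) = g - 8*g*h (p(h, g) = -8*g*h + g = g - 8*g*h)
Z*(-77) + p(-1, 8) = -76*(-77) + 8*(1 - 8*(-1)) = 5852 + 8*(1 + 8) = 5852 + 8*9 = 5852 + 72 = 5924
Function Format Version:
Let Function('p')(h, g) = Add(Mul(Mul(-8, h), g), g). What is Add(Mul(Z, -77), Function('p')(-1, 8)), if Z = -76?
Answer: 5924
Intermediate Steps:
Function('p')(h, g) = Add(g, Mul(-8, g, h)) (Function('p')(h, g) = Add(Mul(-8, g, h), g) = Add(g, Mul(-8, g, h)))
Add(Mul(Z, -77), Function('p')(-1, 8)) = Add(Mul(-76, -77), Mul(8, Add(1, Mul(-8, -1)))) = Add(5852, Mul(8, Add(1, 8))) = Add(5852, Mul(8, 9)) = Add(5852, 72) = 5924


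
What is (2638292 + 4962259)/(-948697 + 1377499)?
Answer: 2533517/142934 ≈ 17.725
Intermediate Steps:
(2638292 + 4962259)/(-948697 + 1377499) = 7600551/428802 = 7600551*(1/428802) = 2533517/142934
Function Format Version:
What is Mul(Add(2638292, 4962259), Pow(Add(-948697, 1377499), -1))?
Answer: Rational(2533517, 142934) ≈ 17.725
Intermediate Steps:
Mul(Add(2638292, 4962259), Pow(Add(-948697, 1377499), -1)) = Mul(7600551, Pow(428802, -1)) = Mul(7600551, Rational(1, 428802)) = Rational(2533517, 142934)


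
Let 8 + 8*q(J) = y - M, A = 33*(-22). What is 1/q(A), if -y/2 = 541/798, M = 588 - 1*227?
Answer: -798/36943 ≈ -0.021601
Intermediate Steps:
M = 361 (M = 588 - 227 = 361)
y = -541/399 (y = -1082/798 = -2*541/798 = -541/399 ≈ -1.3559)
A = -726
q(J) = -36943/798 (q(J) = -1 + (-541/399 - 1*361)/8 = -1 + (-541/399 - 361)/8 = -1 + (⅛)*(-144580/399) = -1 - 36145/798 = -36943/798)
1/q(A) = 1/(-36943/798) = -798/36943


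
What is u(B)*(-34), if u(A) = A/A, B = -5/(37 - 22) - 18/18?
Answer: -34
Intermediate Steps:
B = -4/3 (B = -5/15 - 18*1/18 = -5*1/15 - 1 = -⅓ - 1 = -4/3 ≈ -1.3333)
u(A) = 1
u(B)*(-34) = 1*(-34) = -34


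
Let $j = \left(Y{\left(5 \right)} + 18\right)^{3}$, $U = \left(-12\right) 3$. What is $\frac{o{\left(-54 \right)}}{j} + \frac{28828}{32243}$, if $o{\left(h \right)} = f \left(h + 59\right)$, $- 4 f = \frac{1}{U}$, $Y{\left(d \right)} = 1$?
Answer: $\frac{1498603237}{1676120112} \approx 0.89409$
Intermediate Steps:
$U = -36$
$j = 6859$ ($j = \left(1 + 18\right)^{3} = 19^{3} = 6859$)
$f = \frac{1}{144}$ ($f = - \frac{1}{4 \left(-36\right)} = \left(- \frac{1}{4}\right) \left(- \frac{1}{36}\right) = \frac{1}{144} \approx 0.0069444$)
$o{\left(h \right)} = \frac{59}{144} + \frac{h}{144}$ ($o{\left(h \right)} = \frac{h + 59}{144} = \frac{59 + h}{144} = \frac{59}{144} + \frac{h}{144}$)
$\frac{o{\left(-54 \right)}}{j} + \frac{28828}{32243} = \frac{\frac{59}{144} + \frac{1}{144} \left(-54\right)}{6859} + \frac{28828}{32243} = \left(\frac{59}{144} - \frac{3}{8}\right) \frac{1}{6859} + 28828 \cdot \frac{1}{32243} = \frac{5}{144} \cdot \frac{1}{6859} + \frac{28828}{32243} = \frac{5}{987696} + \frac{28828}{32243} = \frac{1498603237}{1676120112}$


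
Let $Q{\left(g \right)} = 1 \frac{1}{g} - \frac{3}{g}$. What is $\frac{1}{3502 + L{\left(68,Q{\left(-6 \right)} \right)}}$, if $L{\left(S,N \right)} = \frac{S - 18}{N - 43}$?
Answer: $\frac{64}{224053} \approx 0.00028565$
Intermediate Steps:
$Q{\left(g \right)} = - \frac{2}{g}$ ($Q{\left(g \right)} = \frac{1}{g} - \frac{3}{g} = - \frac{2}{g}$)
$L{\left(S,N \right)} = \frac{-18 + S}{-43 + N}$
$\frac{1}{3502 + L{\left(68,Q{\left(-6 \right)} \right)}} = \frac{1}{3502 + \frac{-18 + 68}{-43 - \frac{2}{-6}}} = \frac{1}{3502 + \frac{1}{-43 - - \frac{1}{3}} \cdot 50} = \frac{1}{3502 + \frac{1}{-43 + \frac{1}{3}} \cdot 50} = \frac{1}{3502 + \frac{1}{- \frac{128}{3}} \cdot 50} = \frac{1}{3502 - \frac{75}{64}} = \frac{1}{\frac{224053}{64}} = \frac{64}{224053}$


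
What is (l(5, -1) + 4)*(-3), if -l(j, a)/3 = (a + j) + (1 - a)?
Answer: 42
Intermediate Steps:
l(j, a) = -3 - 3*j (l(j, a) = -3*((a + j) + (1 - a)) = -3*(1 + j) = -3 - 3*j)
(l(5, -1) + 4)*(-3) = ((-3 - 3*5) + 4)*(-3) = ((-3 - 15) + 4)*(-3) = (-18 + 4)*(-3) = -14*(-3) = 42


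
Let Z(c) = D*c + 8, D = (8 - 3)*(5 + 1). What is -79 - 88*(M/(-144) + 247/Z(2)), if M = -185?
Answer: -156581/306 ≈ -511.70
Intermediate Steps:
D = 30 (D = 5*6 = 30)
Z(c) = 8 + 30*c (Z(c) = 30*c + 8 = 8 + 30*c)
-79 - 88*(M/(-144) + 247/Z(2)) = -79 - 88*(-185/(-144) + 247/(8 + 30*2)) = -79 - 88*(-185*(-1/144) + 247/(8 + 60)) = -79 - 88*(185/144 + 247/68) = -79 - 88*12037/2448 = -79 - 132407/306 = -156581/306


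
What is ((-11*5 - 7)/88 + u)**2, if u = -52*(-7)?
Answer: 255520225/1936 ≈ 1.3198e+5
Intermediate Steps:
u = 364
((-11*5 - 7)/88 + u)**2 = ((-11*5 - 7)/88 + 364)**2 = ((-55 - 7)*(1/88) + 364)**2 = (-62*1/88 + 364)**2 = (-31/44 + 364)**2 = (15985/44)**2 = 255520225/1936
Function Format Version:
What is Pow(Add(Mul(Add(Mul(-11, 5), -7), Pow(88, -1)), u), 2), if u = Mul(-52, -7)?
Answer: Rational(255520225, 1936) ≈ 1.3198e+5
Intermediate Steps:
u = 364
Pow(Add(Mul(Add(Mul(-11, 5), -7), Pow(88, -1)), u), 2) = Pow(Add(Mul(Add(Mul(-11, 5), -7), Pow(88, -1)), 364), 2) = Pow(Add(Mul(Add(-55, -7), Rational(1, 88)), 364), 2) = Pow(Add(Mul(-62, Rational(1, 88)), 364), 2) = Pow(Add(Rational(-31, 44), 364), 2) = Pow(Rational(15985, 44), 2) = Rational(255520225, 1936)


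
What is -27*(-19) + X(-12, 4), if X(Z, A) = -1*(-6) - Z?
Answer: 531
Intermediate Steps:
X(Z, A) = 6 - Z
-27*(-19) + X(-12, 4) = -27*(-19) + (6 - 1*(-12)) = 513 + (6 + 12) = 513 + 18 = 531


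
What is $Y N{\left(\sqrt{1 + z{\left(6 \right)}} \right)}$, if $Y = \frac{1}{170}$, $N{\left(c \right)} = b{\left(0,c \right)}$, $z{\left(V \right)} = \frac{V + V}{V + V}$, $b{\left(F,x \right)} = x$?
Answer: $\frac{\sqrt{2}}{170} \approx 0.0083189$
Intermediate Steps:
$z{\left(V \right)} = 1$ ($z{\left(V \right)} = \frac{2 V}{2 V} = 2 V \frac{1}{2 V} = 1$)
$N{\left(c \right)} = c$
$Y = \frac{1}{170} \approx 0.0058824$
$Y N{\left(\sqrt{1 + z{\left(6 \right)}} \right)} = \frac{\sqrt{1 + 1}}{170} = \frac{\sqrt{2}}{170}$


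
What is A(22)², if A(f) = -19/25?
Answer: 361/625 ≈ 0.57760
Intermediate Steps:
A(f) = -19/25 (A(f) = -19*1/25 = -19/25)
A(22)² = (-19/25)² = 361/625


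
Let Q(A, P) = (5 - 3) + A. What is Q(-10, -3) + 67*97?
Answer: 6491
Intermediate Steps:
Q(A, P) = 2 + A
Q(-10, -3) + 67*97 = (2 - 10) + 67*97 = -8 + 6499 = 6491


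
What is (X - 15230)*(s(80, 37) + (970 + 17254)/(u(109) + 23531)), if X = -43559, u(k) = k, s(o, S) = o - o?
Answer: -133921342/2955 ≈ -45320.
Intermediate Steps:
s(o, S) = 0
(X - 15230)*(s(80, 37) + (970 + 17254)/(u(109) + 23531)) = (-43559 - 15230)*(0 + (970 + 17254)/(109 + 23531)) = -58789*(0 + 18224/23640) = -58789*(0 + 18224*(1/23640)) = -58789*(0 + 2278/2955) = -58789*2278/2955 = -133921342/2955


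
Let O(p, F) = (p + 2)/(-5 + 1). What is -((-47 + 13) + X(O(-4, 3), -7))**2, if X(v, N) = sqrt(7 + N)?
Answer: -1156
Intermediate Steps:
O(p, F) = -1/2 - p/4 (O(p, F) = (2 + p)/(-4) = (2 + p)*(-1/4) = -1/2 - p/4)
-((-47 + 13) + X(O(-4, 3), -7))**2 = -((-47 + 13) + sqrt(7 - 7))**2 = -(-34 + sqrt(0))**2 = -(-34 + 0)**2 = -1*(-34)**2 = -1*1156 = -1156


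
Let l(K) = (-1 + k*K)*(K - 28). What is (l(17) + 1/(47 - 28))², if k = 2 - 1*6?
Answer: 207994084/361 ≈ 5.7616e+5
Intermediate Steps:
k = -4 (k = 2 - 6 = -4)
l(K) = (-1 - 4*K)*(-28 + K) (l(K) = (-1 - 4*K)*(K - 28) = (-1 - 4*K)*(-28 + K))
(l(17) + 1/(47 - 28))² = ((28 - 4*17² + 111*17) + 1/(47 - 28))² = ((28 - 4*289 + 1887) + 1/19)² = ((28 - 1156 + 1887) + 1/19)² = (759 + 1/19)² = (14422/19)² = 207994084/361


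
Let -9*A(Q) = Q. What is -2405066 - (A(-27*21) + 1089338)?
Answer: -3494467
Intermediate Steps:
A(Q) = -Q/9
-2405066 - (A(-27*21) + 1089338) = -2405066 - (-(-3)*21 + 1089338) = -2405066 - (-⅑*(-567) + 1089338) = -2405066 - (63 + 1089338) = -2405066 - 1*1089401 = -2405066 - 1089401 = -3494467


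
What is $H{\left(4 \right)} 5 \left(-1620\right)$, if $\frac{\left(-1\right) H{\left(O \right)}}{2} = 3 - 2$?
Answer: $16200$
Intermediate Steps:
$H{\left(O \right)} = -2$ ($H{\left(O \right)} = - 2 \left(3 - 2\right) = \left(-2\right) 1 = -2$)
$H{\left(4 \right)} 5 \left(-1620\right) = \left(-2\right) 5 \left(-1620\right) = \left(-10\right) \left(-1620\right) = 16200$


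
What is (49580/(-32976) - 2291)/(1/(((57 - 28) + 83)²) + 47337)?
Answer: -59268515264/1223812173069 ≈ -0.048429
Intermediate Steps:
(49580/(-32976) - 2291)/(1/(((57 - 28) + 83)²) + 47337) = (49580*(-1/32976) - 2291)/(1/((29 + 83)²) + 47337) = (-12395/8244 - 2291)/(1/(112²) + 47337) = -18899399/(8244*(1/12544 + 47337)) = -18899399/(8244*593795329/12544) = -18899399/8244*12544/593795329 = -59268515264/1223812173069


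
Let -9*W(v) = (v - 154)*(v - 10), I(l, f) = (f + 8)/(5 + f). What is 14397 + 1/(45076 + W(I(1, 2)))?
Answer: 31696492837/2201604 ≈ 14397.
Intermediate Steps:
I(l, f) = (8 + f)/(5 + f)
W(v) = -(-154 + v)*(-10 + v)/9 (W(v) = -(v - 154)*(v - 10)/9 = -(-154 + v)*(-10 + v)/9)
14397 + 1/(45076 + W(I(1, 2))) = 14397 + 1/(45076 + (-1540/9 - (8 + 2)²/(5 + 2)²/9 + 164*((8 + 2)/(5 + 2))/9)) = 14397 + 1/(45076 + (-1540/9 - (10/7)²/9 + 164*(10/7)/9)) = 14397 + 1/(45076 + (-1540/9 - ((⅐)*10)²/9 + 164*((⅐)*10)/9)) = 14397 + 1/(45076 + (-1540/9 - (10/7)²/9 + (164/9)*(10/7))) = 14397 + 1/(45076 + (-1540/9 - ⅑*100/49 + 1640/63)) = 14397 + 1/(45076 + (-1540/9 - 100/441 + 1640/63)) = 14397 + 1/(45076 - 7120/49) = 14397 + 1/(2201604/49) = 14397 + 49/2201604 = 31696492837/2201604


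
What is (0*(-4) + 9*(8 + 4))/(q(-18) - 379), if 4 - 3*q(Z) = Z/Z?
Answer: -2/7 ≈ -0.28571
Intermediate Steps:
q(Z) = 1 (q(Z) = 4/3 - Z/(3*Z) = 4/3 - ⅓*1 = 4/3 - ⅓ = 1)
(0*(-4) + 9*(8 + 4))/(q(-18) - 379) = (0*(-4) + 9*(8 + 4))/(1 - 379) = (0 + 9*12)/(-378) = (0 + 108)*(-1/378) = 108*(-1/378) = -2/7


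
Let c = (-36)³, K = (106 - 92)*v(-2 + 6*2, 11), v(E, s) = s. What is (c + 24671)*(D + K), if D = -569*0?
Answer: -3385690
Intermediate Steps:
D = 0
K = 154 (K = (106 - 92)*11 = 14*11 = 154)
c = -46656
(c + 24671)*(D + K) = (-46656 + 24671)*(0 + 154) = -21985*154 = -3385690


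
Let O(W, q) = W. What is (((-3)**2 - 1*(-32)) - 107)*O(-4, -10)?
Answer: 264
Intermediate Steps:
(((-3)**2 - 1*(-32)) - 107)*O(-4, -10) = (((-3)**2 - 1*(-32)) - 107)*(-4) = ((9 + 32) - 107)*(-4) = (41 - 107)*(-4) = -66*(-4) = 264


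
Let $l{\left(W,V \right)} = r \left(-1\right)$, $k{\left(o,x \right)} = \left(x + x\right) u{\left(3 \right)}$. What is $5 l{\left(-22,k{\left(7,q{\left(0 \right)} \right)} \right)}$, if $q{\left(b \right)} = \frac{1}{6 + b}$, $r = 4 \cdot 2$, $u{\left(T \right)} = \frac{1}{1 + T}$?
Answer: $-40$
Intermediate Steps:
$r = 8$
$k{\left(o,x \right)} = \frac{x}{2}$ ($k{\left(o,x \right)} = \frac{x + x}{1 + 3} = \frac{2 x}{4} = 2 x \frac{1}{4} = \frac{x}{2}$)
$l{\left(W,V \right)} = -8$ ($l{\left(W,V \right)} = 8 \left(-1\right) = -8$)
$5 l{\left(-22,k{\left(7,q{\left(0 \right)} \right)} \right)} = 5 \left(-8\right) = -40$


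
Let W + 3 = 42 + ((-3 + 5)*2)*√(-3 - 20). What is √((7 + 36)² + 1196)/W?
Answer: 39*√3045/1889 - 4*I*√70035/1889 ≈ 1.1393 - 0.56038*I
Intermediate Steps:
W = 39 + 4*I*√23 (W = -3 + (42 + ((-3 + 5)*2)*√(-3 - 20)) = -3 + (42 + (2*2)*√(-23)) = -3 + (42 + 4*(I*√23)) = -3 + (42 + 4*I*√23) = 39 + 4*I*√23 ≈ 39.0 + 19.183*I)
√((7 + 36)² + 1196)/W = √((7 + 36)² + 1196)/(39 + 4*I*√23) = √(43² + 1196)/(39 + 4*I*√23) = √(1849 + 1196)/(39 + 4*I*√23) = √3045/(39 + 4*I*√23)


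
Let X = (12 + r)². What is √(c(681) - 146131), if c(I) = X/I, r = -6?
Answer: 5*I*√301199263/227 ≈ 382.27*I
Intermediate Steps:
X = 36 (X = (12 - 6)² = 6² = 36)
c(I) = 36/I
√(c(681) - 146131) = √(36/681 - 146131) = √(36*(1/681) - 146131) = √(12/227 - 146131) = √(-33171725/227) = 5*I*√301199263/227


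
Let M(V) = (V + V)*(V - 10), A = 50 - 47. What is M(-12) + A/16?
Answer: 8451/16 ≈ 528.19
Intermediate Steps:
A = 3
M(V) = 2*V*(-10 + V) (M(V) = (2*V)*(-10 + V) = 2*V*(-10 + V))
M(-12) + A/16 = 2*(-12)*(-10 - 12) + 3/16 = 2*(-12)*(-22) + 3*(1/16) = 528 + 3/16 = 8451/16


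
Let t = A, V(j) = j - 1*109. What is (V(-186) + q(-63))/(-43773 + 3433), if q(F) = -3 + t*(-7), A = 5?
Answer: 333/40340 ≈ 0.0082548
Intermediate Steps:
V(j) = -109 + j (V(j) = j - 109 = -109 + j)
t = 5
q(F) = -38 (q(F) = -3 + 5*(-7) = -3 - 35 = -38)
(V(-186) + q(-63))/(-43773 + 3433) = ((-109 - 186) - 38)/(-43773 + 3433) = (-295 - 38)/(-40340) = -333*(-1/40340) = 333/40340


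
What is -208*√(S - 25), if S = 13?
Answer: -416*I*√3 ≈ -720.53*I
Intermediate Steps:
-208*√(S - 25) = -208*√(13 - 25) = -416*I*√3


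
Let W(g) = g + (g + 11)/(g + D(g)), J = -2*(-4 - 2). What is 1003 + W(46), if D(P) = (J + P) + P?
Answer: 52469/50 ≈ 1049.4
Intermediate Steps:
J = 12 (J = -2*(-6) = 12)
D(P) = 12 + 2*P (D(P) = (12 + P) + P = 12 + 2*P)
W(g) = g + (11 + g)/(12 + 3*g) (W(g) = g + (g + 11)/(g + (12 + 2*g)) = g + (11 + g)/(12 + 3*g))
1003 + W(46) = 1003 + (11 + 3*46**2 + 13*46)/(3*(4 + 46)) = 1003 + (1/3)*(11 + 3*2116 + 598)/50 = 1003 + (1/3)*(1/50)*(11 + 6348 + 598) = 1003 + (1/3)*(1/50)*6957 = 1003 + 2319/50 = 52469/50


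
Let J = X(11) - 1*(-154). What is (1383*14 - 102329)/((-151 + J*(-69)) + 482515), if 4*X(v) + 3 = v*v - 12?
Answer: -165934/939819 ≈ -0.17656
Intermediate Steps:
X(v) = -15/4 + v**2/4 (X(v) = -3/4 + (v*v - 12)/4 = -3/4 + (v**2 - 12)/4 = -3/4 + (-12 + v**2)/4 = -3/4 + (-3 + v**2/4) = -15/4 + v**2/4)
J = 361/2 (J = (-15/4 + (1/4)*11**2) - 1*(-154) = (-15/4 + (1/4)*121) + 154 = (-15/4 + 121/4) + 154 = 53/2 + 154 = 361/2 ≈ 180.50)
(1383*14 - 102329)/((-151 + J*(-69)) + 482515) = (1383*14 - 102329)/((-151 + (361/2)*(-69)) + 482515) = (19362 - 102329)/((-151 - 24909/2) + 482515) = -82967/(-25211/2 + 482515) = -82967/939819/2 = -82967*2/939819 = -165934/939819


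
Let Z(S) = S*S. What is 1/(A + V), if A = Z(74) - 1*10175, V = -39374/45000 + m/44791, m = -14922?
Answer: -1007797500/4736857997917 ≈ -0.00021276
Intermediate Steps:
Z(S) = S²
V = -1217545417/1007797500 (V = -39374/45000 - 14922/44791 = -39374*1/45000 - 14922*1/44791 = -19687/22500 - 14922/44791 = -1217545417/1007797500 ≈ -1.2081)
A = -4699 (A = 74² - 1*10175 = 5476 - 10175 = -4699)
1/(A + V) = 1/(-4699 - 1217545417/1007797500) = 1/(-4736857997917/1007797500) = -1007797500/4736857997917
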